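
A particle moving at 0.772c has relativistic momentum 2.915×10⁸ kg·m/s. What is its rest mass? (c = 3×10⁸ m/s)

γ = 1/√(1 - 0.772²) = 1.5733
v = 0.772 × 3×10⁸ = 2.316×10⁸ m/s
m = p/(γv) = 2.915×10⁸/(1.5733 × 2.316×10⁸) = 0.8000 kg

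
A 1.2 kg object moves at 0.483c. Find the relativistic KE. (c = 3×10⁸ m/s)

γ = 1/√(1 - 0.483²) = 1.142
γ - 1 = 0.1420
KE = (γ-1)mc² = 0.1420 × 1.2 × (3×10⁸)² = 1.534×10¹⁶ J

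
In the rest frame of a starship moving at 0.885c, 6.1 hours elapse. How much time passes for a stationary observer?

Proper time Δt₀ = 6.1 hours
γ = 1/√(1 - 0.885²) = 2.148
Δt = γΔt₀ = 2.148 × 6.1 = 13.10 hours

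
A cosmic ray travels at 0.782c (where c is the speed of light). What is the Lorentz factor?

v/c = 0.782, so (v/c)² = 0.611524
1 - (v/c)² = 0.388476
γ = 1/√(0.388476) = 1.604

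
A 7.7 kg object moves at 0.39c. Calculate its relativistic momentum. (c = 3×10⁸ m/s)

γ = 1/√(1 - 0.39²) = 1.086
v = 0.39 × 3×10⁸ = 1.170×10⁸ m/s
p = γmv = 1.086 × 7.7 × 1.170×10⁸ = 9.784×10⁸ kg·m/s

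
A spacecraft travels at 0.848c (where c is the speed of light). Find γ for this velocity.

v/c = 0.848, so (v/c)² = 0.719104
1 - (v/c)² = 0.280896
γ = 1/√(0.280896) = 1.887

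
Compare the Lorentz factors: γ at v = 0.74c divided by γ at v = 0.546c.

γ₁ = 1/√(1 - 0.74²) = 1.4868
γ₂ = 1/√(1 - 0.546²) = 1.1936
γ₁/γ₂ = 1.4868/1.1936 = 1.246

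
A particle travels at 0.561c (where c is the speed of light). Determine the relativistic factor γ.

v/c = 0.561, so (v/c)² = 0.314721
1 - (v/c)² = 0.685279
γ = 1/√(0.685279) = 1.208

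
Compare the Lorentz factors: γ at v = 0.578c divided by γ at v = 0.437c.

γ₁ = 1/√(1 - 0.578²) = 1.225
γ₂ = 1/√(1 - 0.437²) = 1.112
γ₁/γ₂ = 1.225/1.112 = 1.102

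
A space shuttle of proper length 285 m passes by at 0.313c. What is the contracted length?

Proper length L₀ = 285 m
γ = 1/√(1 - 0.313²) = 1.053
L = L₀/γ = 285/1.053 = 270.7 m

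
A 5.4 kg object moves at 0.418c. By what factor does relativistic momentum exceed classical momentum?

p_rel = γmv, p_class = mv
Ratio = γ = 1/√(1 - 0.418²) = 1.101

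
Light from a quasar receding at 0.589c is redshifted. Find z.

β = 0.589
(1+β)/(1-β) = 1.589/0.411 = 3.8662
√(3.8662) = 1.9663
z = 1.9663 - 1 = 0.9663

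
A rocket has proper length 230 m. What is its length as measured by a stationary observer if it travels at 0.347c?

Proper length L₀ = 230 m
γ = 1/√(1 - 0.347²) = 1.0663
L = L₀/γ = 230/1.0663 = 215.7 m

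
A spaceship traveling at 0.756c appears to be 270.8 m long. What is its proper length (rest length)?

Contracted length L = 270.8 m
γ = 1/√(1 - 0.756²) = 1.5277
L₀ = γL = 1.5277 × 270.8 = 413.7 m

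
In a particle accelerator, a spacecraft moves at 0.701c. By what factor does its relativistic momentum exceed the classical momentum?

p_rel = γmv, p_class = mv
Ratio = γ = 1/√(1 - 0.701²)
= 1/√(0.508599) = 1.402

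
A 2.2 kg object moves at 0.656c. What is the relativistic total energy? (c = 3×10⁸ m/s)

γ = 1/√(1 - 0.656²) = 1.3249
mc² = 2.2 × (3×10⁸)² = 1.980×10¹⁷ J
E = γmc² = 1.3249 × 1.980×10¹⁷ = 2.623×10¹⁷ J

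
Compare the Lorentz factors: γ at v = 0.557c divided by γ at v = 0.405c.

γ₁ = 1/√(1 - 0.557²) = 1.204
γ₂ = 1/√(1 - 0.405²) = 1.094
γ₁/γ₂ = 1.204/1.094 = 1.101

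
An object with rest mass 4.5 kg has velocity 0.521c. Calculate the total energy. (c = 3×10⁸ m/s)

γ = 1/√(1 - 0.521²) = 1.1716
mc² = 4.5 × (3×10⁸)² = 4.050×10¹⁷ J
E = γmc² = 1.1716 × 4.050×10¹⁷ = 4.745×10¹⁷ J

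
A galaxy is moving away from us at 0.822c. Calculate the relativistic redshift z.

β = 0.822
(1+β)/(1-β) = 1.822/0.178 = 10.236
√(10.236) = 3.199
z = 3.199 - 1 = 2.199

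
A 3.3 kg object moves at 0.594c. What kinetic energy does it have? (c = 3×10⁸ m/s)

γ = 1/√(1 - 0.594²) = 1.24306
γ - 1 = 0.24306
KE = (γ-1)mc² = 0.24306 × 3.3 × (3×10⁸)² = 7.219×10¹⁶ J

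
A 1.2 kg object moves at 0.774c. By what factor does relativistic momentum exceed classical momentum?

p_rel = γmv, p_class = mv
Ratio = γ = 1/√(1 - 0.774²) = 1.579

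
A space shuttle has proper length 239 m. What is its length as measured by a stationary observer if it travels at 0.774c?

Proper length L₀ = 239 m
γ = 1/√(1 - 0.774²) = 1.5793
L = L₀/γ = 239/1.5793 = 151.3 m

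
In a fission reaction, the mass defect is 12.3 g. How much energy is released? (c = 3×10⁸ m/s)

Convert mass defect: Δm = 12.3 g = 0.0123 kg
E = Δm·c² = 0.0123 × (3×10⁸)²
= 0.0123 × 9×10¹⁶ = 1.107×10¹⁵ J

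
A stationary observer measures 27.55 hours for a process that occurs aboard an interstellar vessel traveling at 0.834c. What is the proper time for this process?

Dilated time Δt = 27.55 hours
γ = 1/√(1 - 0.834²) = 1.812
Δt₀ = Δt/γ = 27.55/1.812 = 15.20 hours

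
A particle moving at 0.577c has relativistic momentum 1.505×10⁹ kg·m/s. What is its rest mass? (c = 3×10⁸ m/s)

γ = 1/√(1 - 0.577²) = 1.2244
v = 0.577 × 3×10⁸ = 1.731×10⁸ m/s
m = p/(γv) = 1.505×10⁹/(1.2244 × 1.731×10⁸) = 7.101 kg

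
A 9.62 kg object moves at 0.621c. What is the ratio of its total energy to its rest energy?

E = γmc², E₀ = mc²
E/E₀ = γ = 1/√(1 - 0.621²) = 1.276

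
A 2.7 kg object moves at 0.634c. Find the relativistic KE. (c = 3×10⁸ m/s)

γ = 1/√(1 - 0.634²) = 1.2931
γ - 1 = 0.2931
KE = (γ-1)mc² = 0.2931 × 2.7 × (3×10⁸)² = 7.122×10¹⁶ J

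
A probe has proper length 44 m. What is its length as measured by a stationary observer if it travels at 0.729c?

Proper length L₀ = 44 m
γ = 1/√(1 - 0.729²) = 1.461
L = L₀/γ = 44/1.461 = 30.12 m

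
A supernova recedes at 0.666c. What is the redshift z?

β = 0.666
(1+β)/(1-β) = 1.666/0.334 = 4.988
√(4.988) = 2.233
z = 2.233 - 1 = 1.233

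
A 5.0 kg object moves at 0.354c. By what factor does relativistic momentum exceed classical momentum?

p_rel = γmv, p_class = mv
Ratio = γ = 1/√(1 - 0.354²) = 1.069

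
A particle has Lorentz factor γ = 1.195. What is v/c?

From γ = 1/√(1 - v²/c²):
1/γ² = 1/1.195² = 0.70027
v²/c² = 1 - 0.70027 = 0.29973
v/c = √(0.29973) = 0.5475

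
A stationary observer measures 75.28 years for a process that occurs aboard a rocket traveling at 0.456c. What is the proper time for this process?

Dilated time Δt = 75.28 years
γ = 1/√(1 - 0.456²) = 1.1236
Δt₀ = Δt/γ = 75.28/1.1236 = 67.00 years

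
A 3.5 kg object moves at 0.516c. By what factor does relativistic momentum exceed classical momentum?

p_rel = γmv, p_class = mv
Ratio = γ = 1/√(1 - 0.516²) = 1.167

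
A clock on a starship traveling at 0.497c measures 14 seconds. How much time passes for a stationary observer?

Proper time Δt₀ = 14 seconds
γ = 1/√(1 - 0.497²) = 1.152
Δt = γΔt₀ = 1.152 × 14 = 16.13 seconds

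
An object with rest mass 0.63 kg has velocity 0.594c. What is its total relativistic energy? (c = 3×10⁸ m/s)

γ = 1/√(1 - 0.594²) = 1.243
mc² = 0.63 × (3×10⁸)² = 5.670×10¹⁶ J
E = γmc² = 1.243 × 5.670×10¹⁶ = 7.048×10¹⁶ J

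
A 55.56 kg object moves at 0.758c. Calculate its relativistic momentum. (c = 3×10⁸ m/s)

γ = 1/√(1 - 0.758²) = 1.533
v = 0.758 × 3×10⁸ = 2.274×10⁸ m/s
p = γmv = 1.533 × 55.56 × 2.274×10⁸ = 1.937×10¹⁰ kg·m/s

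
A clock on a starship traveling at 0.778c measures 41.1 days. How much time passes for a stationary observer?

Proper time Δt₀ = 41.1 days
γ = 1/√(1 - 0.778²) = 1.5917
Δt = γΔt₀ = 1.5917 × 41.1 = 65.42 days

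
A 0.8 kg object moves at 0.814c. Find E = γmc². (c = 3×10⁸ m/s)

γ = 1/√(1 - 0.814²) = 1.722
mc² = 0.8 × (3×10⁸)² = 7.200×10¹⁶ J
E = γmc² = 1.722 × 7.200×10¹⁶ = 1.240×10¹⁷ J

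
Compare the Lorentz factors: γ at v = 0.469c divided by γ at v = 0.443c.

γ₁ = 1/√(1 - 0.469²) = 1.132
γ₂ = 1/√(1 - 0.443²) = 1.115
γ₁/γ₂ = 1.132/1.115 = 1.015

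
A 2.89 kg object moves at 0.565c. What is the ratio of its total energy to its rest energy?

E = γmc², E₀ = mc²
E/E₀ = γ = 1/√(1 - 0.565²) = 1.212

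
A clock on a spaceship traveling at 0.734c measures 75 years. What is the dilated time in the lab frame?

Proper time Δt₀ = 75 years
γ = 1/√(1 - 0.734²) = 1.472
Δt = γΔt₀ = 1.472 × 75 = 110.4 years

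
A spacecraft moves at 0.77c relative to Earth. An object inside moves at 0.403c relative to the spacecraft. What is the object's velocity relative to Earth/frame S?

u = (u' + v)/(1 + u'v/c²)
Numerator: 0.403 + 0.77 = 1.173
Denominator: 1 + 0.31031 = 1.31031
u = 1.173/1.31031 = 0.8952c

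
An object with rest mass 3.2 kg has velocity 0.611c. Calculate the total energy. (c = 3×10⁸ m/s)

γ = 1/√(1 - 0.611²) = 1.2632
mc² = 3.2 × (3×10⁸)² = 2.880×10¹⁷ J
E = γmc² = 1.2632 × 2.880×10¹⁷ = 3.638×10¹⁷ J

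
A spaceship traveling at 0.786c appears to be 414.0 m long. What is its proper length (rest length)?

Contracted length L = 414.0 m
γ = 1/√(1 - 0.786²) = 1.61753
L₀ = γL = 1.61753 × 414.0 = 669.7 m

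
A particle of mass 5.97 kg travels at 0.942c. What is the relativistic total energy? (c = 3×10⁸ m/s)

γ = 1/√(1 - 0.942²) = 2.980
mc² = 5.97 × (3×10⁸)² = 5.373×10¹⁷ J
E = γmc² = 2.980 × 5.373×10¹⁷ = 1.601×10¹⁸ J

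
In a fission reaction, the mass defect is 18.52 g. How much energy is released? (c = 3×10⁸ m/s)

Convert mass defect: Δm = 18.52 g = 0.01852 kg
E = Δm·c² = 0.01852 × (3×10⁸)²
= 0.01852 × 9×10¹⁶ = 1.667×10¹⁵ J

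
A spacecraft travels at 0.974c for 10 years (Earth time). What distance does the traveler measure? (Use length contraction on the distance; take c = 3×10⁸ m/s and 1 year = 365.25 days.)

Earth distance: d = v × t = 0.974c × 10 yr = 9.221×10¹⁶ m
γ = 4.414
d' = d/γ = 9.221×10¹⁶/4.414 = 2.089×10¹⁶ m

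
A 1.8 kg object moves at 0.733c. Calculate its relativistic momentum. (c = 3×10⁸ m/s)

γ = 1/√(1 - 0.733²) = 1.470
v = 0.733 × 3×10⁸ = 2.199×10⁸ m/s
p = γmv = 1.470 × 1.8 × 2.199×10⁸ = 5.819×10⁸ kg·m/s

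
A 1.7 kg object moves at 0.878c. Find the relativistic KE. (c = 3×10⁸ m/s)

γ = 1/√(1 - 0.878²) = 2.089
γ - 1 = 1.089
KE = (γ-1)mc² = 1.089 × 1.7 × (3×10⁸)² = 1.666×10¹⁷ J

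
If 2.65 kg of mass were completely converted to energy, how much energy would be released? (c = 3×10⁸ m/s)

Using E = mc²:
c² = (3×10⁸)² = 9×10¹⁶ m²/s²
E = 2.65 × 9×10¹⁶ = 2.385×10¹⁷ J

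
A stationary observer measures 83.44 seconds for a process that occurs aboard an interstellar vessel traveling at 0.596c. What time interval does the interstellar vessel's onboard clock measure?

Dilated time Δt = 83.44 seconds
γ = 1/√(1 - 0.596²) = 1.2454
Δt₀ = Δt/γ = 83.44/1.2454 = 67.00 seconds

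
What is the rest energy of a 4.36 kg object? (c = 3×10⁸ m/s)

c² = (3×10⁸)² = 9.000×10¹⁶ m²/s²
E₀ = mc² = 4.36 × 9.000×10¹⁶ = 3.924×10¹⁷ J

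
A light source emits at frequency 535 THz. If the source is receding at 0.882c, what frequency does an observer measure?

β = v/c = 0.882
(1-β)/(1+β) = 0.118/1.882 = 0.06270
Doppler factor = √(0.06270) = 0.2504
f_obs = 535 × 0.2504 = 134.0 THz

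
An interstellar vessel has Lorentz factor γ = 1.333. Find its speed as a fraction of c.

From γ = 1/√(1 - v²/c²):
1/γ² = 1/1.333² = 0.5628
v²/c² = 1 - 0.5628 = 0.4372
v/c = √(0.4372) = 0.6612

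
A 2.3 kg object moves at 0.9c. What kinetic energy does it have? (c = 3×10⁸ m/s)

γ = 1/√(1 - 0.9²) = 2.294
γ - 1 = 1.294
KE = (γ-1)mc² = 1.294 × 2.3 × (3×10⁸)² = 2.679×10¹⁷ J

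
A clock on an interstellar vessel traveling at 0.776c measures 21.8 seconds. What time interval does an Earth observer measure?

Proper time Δt₀ = 21.8 seconds
γ = 1/√(1 - 0.776²) = 1.5855
Δt = γΔt₀ = 1.5855 × 21.8 = 34.56 seconds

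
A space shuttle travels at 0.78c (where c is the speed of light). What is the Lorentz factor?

v/c = 0.78, so (v/c)² = 0.6084
1 - (v/c)² = 0.3916
γ = 1/√(0.3916) = 1.598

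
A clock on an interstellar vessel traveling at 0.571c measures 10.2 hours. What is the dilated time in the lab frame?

Proper time Δt₀ = 10.2 hours
γ = 1/√(1 - 0.571²) = 1.218
Δt = γΔt₀ = 1.218 × 10.2 = 12.42 hours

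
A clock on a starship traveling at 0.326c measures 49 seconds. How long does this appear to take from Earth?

Proper time Δt₀ = 49 seconds
γ = 1/√(1 - 0.326²) = 1.0578
Δt = γΔt₀ = 1.0578 × 49 = 51.83 seconds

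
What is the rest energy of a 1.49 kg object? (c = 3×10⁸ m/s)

c² = (3×10⁸)² = 9.000×10¹⁶ m²/s²
E₀ = mc² = 1.49 × 9.000×10¹⁶ = 1.341×10¹⁷ J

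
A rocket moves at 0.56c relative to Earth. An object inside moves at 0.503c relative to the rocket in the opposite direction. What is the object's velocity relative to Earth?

Object's velocity in rocket frame is u' = -0.503c
u = (u' + v)/(1 + u'v/c²) = (v - 0.503)/(1 - 0.503·v/c²)
Numerator: 0.56 - 0.503 = 0.057
Denominator: 1 - 0.28168 = 0.71832
u = 0.057/0.71832 = 0.07935c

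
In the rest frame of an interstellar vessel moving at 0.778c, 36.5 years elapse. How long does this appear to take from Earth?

Proper time Δt₀ = 36.5 years
γ = 1/√(1 - 0.778²) = 1.5917
Δt = γΔt₀ = 1.5917 × 36.5 = 58.10 years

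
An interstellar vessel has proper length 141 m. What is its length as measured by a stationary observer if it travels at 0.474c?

Proper length L₀ = 141 m
γ = 1/√(1 - 0.474²) = 1.1357
L = L₀/γ = 141/1.1357 = 124.2 m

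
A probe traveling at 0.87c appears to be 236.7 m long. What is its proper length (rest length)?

Contracted length L = 236.7 m
γ = 1/√(1 - 0.87²) = 2.0282
L₀ = γL = 2.0282 × 236.7 = 480.1 m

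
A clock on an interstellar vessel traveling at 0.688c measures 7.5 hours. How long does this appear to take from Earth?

Proper time Δt₀ = 7.5 hours
γ = 1/√(1 - 0.688²) = 1.37796
Δt = γΔt₀ = 1.37796 × 7.5 = 10.33 hours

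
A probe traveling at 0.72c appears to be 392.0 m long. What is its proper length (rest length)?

Contracted length L = 392.0 m
γ = 1/√(1 - 0.72²) = 1.441
L₀ = γL = 1.441 × 392.0 = 564.9 m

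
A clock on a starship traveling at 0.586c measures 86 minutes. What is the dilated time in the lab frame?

Proper time Δt₀ = 86 minutes
γ = 1/√(1 - 0.586²) = 1.234
Δt = γΔt₀ = 1.234 × 86 = 106.1 minutes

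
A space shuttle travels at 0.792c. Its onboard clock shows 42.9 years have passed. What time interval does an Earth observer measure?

Proper time Δt₀ = 42.9 years
γ = 1/√(1 - 0.792²) = 1.638
Δt = γΔt₀ = 1.638 × 42.9 = 70.27 years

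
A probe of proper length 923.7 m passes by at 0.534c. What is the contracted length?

Proper length L₀ = 923.7 m
γ = 1/√(1 - 0.534²) = 1.18275
L = L₀/γ = 923.7/1.18275 = 781.0 m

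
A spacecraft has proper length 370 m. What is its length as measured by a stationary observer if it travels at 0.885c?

Proper length L₀ = 370 m
γ = 1/√(1 - 0.885²) = 2.148
L = L₀/γ = 370/2.148 = 172.3 m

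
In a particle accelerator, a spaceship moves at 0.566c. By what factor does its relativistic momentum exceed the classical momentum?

p_rel = γmv, p_class = mv
Ratio = γ = 1/√(1 - 0.566²)
= 1/√(0.679644) = 1.213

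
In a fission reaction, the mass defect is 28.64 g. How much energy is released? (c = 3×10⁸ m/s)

Convert mass defect: Δm = 28.64 g = 0.02864 kg
E = Δm·c² = 0.02864 × (3×10⁸)²
= 0.02864 × 9×10¹⁶ = 2.578×10¹⁵ J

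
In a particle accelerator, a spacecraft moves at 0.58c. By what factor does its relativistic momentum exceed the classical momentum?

p_rel = γmv, p_class = mv
Ratio = γ = 1/√(1 - 0.58²)
= 1/√(0.6636) = 1.228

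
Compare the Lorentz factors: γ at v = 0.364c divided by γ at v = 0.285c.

γ₁ = 1/√(1 - 0.364²) = 1.0737
γ₂ = 1/√(1 - 0.285²) = 1.0433
γ₁/γ₂ = 1.0737/1.0433 = 1.029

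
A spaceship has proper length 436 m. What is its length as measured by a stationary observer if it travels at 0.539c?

Proper length L₀ = 436 m
γ = 1/√(1 - 0.539²) = 1.18722
L = L₀/γ = 436/1.18722 = 367.2 m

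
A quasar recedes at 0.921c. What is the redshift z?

β = 0.921
(1+β)/(1-β) = 1.921/0.079 = 24.316
√(24.316) = 4.931
z = 4.931 - 1 = 3.931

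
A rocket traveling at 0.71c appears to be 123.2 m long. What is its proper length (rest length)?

Contracted length L = 123.2 m
γ = 1/√(1 - 0.71²) = 1.420
L₀ = γL = 1.420 × 123.2 = 174.9 m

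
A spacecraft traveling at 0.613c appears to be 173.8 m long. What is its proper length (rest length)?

Contracted length L = 173.8 m
γ = 1/√(1 - 0.613²) = 1.266
L₀ = γL = 1.266 × 173.8 = 220.0 m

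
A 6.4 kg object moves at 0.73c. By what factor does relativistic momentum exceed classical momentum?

p_rel = γmv, p_class = mv
Ratio = γ = 1/√(1 - 0.73²) = 1.463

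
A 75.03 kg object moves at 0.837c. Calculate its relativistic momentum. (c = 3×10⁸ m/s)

γ = 1/√(1 - 0.837²) = 1.8275
v = 0.837 × 3×10⁸ = 2.511×10⁸ m/s
p = γmv = 1.8275 × 75.03 × 2.511×10⁸ = 3.443×10¹⁰ kg·m/s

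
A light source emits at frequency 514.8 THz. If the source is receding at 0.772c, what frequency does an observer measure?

β = v/c = 0.772
(1-β)/(1+β) = 0.228/1.772 = 0.1287
Doppler factor = √(0.1287) = 0.3587
f_obs = 514.8 × 0.3587 = 184.7 THz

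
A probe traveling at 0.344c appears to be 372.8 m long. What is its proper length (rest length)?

Contracted length L = 372.8 m
γ = 1/√(1 - 0.344²) = 1.065
L₀ = γL = 1.065 × 372.8 = 397.0 m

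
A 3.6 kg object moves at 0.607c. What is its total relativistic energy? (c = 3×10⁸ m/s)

γ = 1/√(1 - 0.607²) = 1.2583
mc² = 3.6 × (3×10⁸)² = 3.240×10¹⁷ J
E = γmc² = 1.2583 × 3.240×10¹⁷ = 4.077×10¹⁷ J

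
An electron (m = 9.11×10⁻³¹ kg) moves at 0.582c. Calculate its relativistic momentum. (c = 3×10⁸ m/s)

γ = 1/√(1 - 0.582²) = 1.230
v = 0.582 × 3×10⁸ = 1.746×10⁸ m/s
p = γmv = 1.230 × 9.11×10⁻³¹ × 1.746×10⁸ = 1.956×10⁻²² kg·m/s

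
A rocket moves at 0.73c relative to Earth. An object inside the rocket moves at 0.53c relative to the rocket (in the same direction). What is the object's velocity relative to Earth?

u = (u' + v)/(1 + u'v/c²)
Numerator: 0.53 + 0.73 = 1.26
Denominator: 1 + 0.3869 = 1.3869
u = 1.26/1.3869 = 0.9085c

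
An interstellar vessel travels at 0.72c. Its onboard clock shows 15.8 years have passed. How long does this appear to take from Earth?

Proper time Δt₀ = 15.8 years
γ = 1/√(1 - 0.72²) = 1.441
Δt = γΔt₀ = 1.441 × 15.8 = 22.77 years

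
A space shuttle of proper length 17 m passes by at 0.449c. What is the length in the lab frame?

Proper length L₀ = 17 m
γ = 1/√(1 - 0.449²) = 1.119
L = L₀/γ = 17/1.119 = 15.19 m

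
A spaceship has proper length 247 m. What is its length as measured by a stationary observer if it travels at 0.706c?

Proper length L₀ = 247 m
γ = 1/√(1 - 0.706²) = 1.412
L = L₀/γ = 247/1.412 = 174.9 m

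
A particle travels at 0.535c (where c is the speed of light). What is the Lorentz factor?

v/c = 0.535, so (v/c)² = 0.286225
1 - (v/c)² = 0.713775
γ = 1/√(0.713775) = 1.184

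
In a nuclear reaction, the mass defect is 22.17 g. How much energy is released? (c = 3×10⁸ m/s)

Convert mass defect: Δm = 22.17 g = 0.02217 kg
E = Δm·c² = 0.02217 × (3×10⁸)²
= 0.02217 × 9×10¹⁶ = 1.995×10¹⁵ J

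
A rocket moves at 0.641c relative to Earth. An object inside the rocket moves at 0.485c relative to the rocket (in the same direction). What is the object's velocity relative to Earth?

u = (u' + v)/(1 + u'v/c²)
Numerator: 0.485 + 0.641 = 1.126
Denominator: 1 + 0.310885 = 1.310885
u = 1.126/1.310885 = 0.8590c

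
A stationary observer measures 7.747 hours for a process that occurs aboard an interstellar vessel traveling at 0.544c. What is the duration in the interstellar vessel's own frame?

Dilated time Δt = 7.747 hours
γ = 1/√(1 - 0.544²) = 1.1918
Δt₀ = Δt/γ = 7.747/1.1918 = 6.500 hours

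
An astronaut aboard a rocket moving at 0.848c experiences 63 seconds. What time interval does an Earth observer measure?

Proper time Δt₀ = 63 seconds
γ = 1/√(1 - 0.848²) = 1.887
Δt = γΔt₀ = 1.887 × 63 = 118.9 seconds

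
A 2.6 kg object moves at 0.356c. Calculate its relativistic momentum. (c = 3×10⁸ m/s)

γ = 1/√(1 - 0.356²) = 1.070
v = 0.356 × 3×10⁸ = 1.068×10⁸ m/s
p = γmv = 1.070 × 2.6 × 1.068×10⁸ = 2.971×10⁸ kg·m/s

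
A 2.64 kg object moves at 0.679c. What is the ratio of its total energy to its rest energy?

E = γmc², E₀ = mc²
E/E₀ = γ = 1/√(1 - 0.679²) = 1.362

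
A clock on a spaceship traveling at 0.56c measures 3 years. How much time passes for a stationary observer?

Proper time Δt₀ = 3 years
γ = 1/√(1 - 0.56²) = 1.207
Δt = γΔt₀ = 1.207 × 3 = 3.621 years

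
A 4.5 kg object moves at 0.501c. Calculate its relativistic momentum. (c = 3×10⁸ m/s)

γ = 1/√(1 - 0.501²) = 1.1555
v = 0.501 × 3×10⁸ = 1.503×10⁸ m/s
p = γmv = 1.1555 × 4.5 × 1.503×10⁸ = 7.815×10⁸ kg·m/s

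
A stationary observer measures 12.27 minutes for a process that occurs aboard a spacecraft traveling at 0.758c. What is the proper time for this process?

Dilated time Δt = 12.27 minutes
γ = 1/√(1 - 0.758²) = 1.5331
Δt₀ = Δt/γ = 12.27/1.5331 = 8.003 minutes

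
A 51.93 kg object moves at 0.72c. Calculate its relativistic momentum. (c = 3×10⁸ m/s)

γ = 1/√(1 - 0.72²) = 1.441
v = 0.72 × 3×10⁸ = 2.160×10⁸ m/s
p = γmv = 1.441 × 51.93 × 2.160×10⁸ = 1.616×10¹⁰ kg·m/s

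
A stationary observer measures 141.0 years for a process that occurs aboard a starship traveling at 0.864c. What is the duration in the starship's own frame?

Dilated time Δt = 141.0 years
γ = 1/√(1 - 0.864²) = 1.9861
Δt₀ = Δt/γ = 141.0/1.9861 = 70.99 years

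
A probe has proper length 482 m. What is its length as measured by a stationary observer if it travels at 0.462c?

Proper length L₀ = 482 m
γ = 1/√(1 - 0.462²) = 1.1275
L = L₀/γ = 482/1.1275 = 427.5 m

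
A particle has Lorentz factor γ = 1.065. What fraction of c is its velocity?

From γ = 1/√(1 - v²/c²):
1/γ² = 1/1.065² = 0.88166
v²/c² = 1 - 0.88166 = 0.11834
v/c = √(0.11834) = 0.3440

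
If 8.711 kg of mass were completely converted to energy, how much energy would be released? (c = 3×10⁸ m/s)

Using E = mc²:
c² = (3×10⁸)² = 9×10¹⁶ m²/s²
E = 8.711 × 9×10¹⁶ = 7.840×10¹⁷ J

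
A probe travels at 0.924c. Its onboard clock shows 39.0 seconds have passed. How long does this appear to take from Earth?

Proper time Δt₀ = 39.0 seconds
γ = 1/√(1 - 0.924²) = 2.615
Δt = γΔt₀ = 2.615 × 39.0 = 102.0 seconds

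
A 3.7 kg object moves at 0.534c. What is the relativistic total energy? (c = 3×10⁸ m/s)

γ = 1/√(1 - 0.534²) = 1.183
mc² = 3.7 × (3×10⁸)² = 3.330×10¹⁷ J
E = γmc² = 1.183 × 3.330×10¹⁷ = 3.939×10¹⁷ J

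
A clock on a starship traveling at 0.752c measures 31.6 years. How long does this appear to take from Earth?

Proper time Δt₀ = 31.6 years
γ = 1/√(1 - 0.752²) = 1.517
Δt = γΔt₀ = 1.517 × 31.6 = 47.94 years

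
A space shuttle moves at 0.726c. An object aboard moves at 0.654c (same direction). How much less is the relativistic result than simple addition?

Classical: u' + v = 0.654 + 0.726 = 1.38c
Relativistic: u = (0.654 + 0.726)/(1 + 0.474804) = 1.38/1.474804 = 0.9357c
Difference: 1.38 - 0.9357 = 0.4443c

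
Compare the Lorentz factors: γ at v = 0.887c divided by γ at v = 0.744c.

γ₁ = 1/√(1 - 0.887²) = 2.166
γ₂ = 1/√(1 - 0.744²) = 1.497
γ₁/γ₂ = 2.166/1.497 = 1.447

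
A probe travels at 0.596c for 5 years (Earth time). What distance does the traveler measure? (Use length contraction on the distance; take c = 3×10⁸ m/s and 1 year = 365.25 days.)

Earth distance: d = v × t = 0.596c × 5 yr = 2.8212×10¹⁶ m
γ = 1.2454
d' = d/γ = 2.8212×10¹⁶/1.2454 = 2.265×10¹⁶ m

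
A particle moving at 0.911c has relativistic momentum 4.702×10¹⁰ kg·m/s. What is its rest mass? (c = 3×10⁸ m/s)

γ = 1/√(1 - 0.911²) = 2.425
v = 0.911 × 3×10⁸ = 2.733×10⁸ m/s
m = p/(γv) = 4.702×10¹⁰/(2.425 × 2.733×10⁸) = 70.95 kg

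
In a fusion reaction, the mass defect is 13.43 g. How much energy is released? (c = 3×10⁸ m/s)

Convert mass defect: Δm = 13.43 g = 0.01343 kg
E = Δm·c² = 0.01343 × (3×10⁸)²
= 0.01343 × 9×10¹⁶ = 1.209×10¹⁵ J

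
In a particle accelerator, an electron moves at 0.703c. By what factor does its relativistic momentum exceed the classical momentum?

p_rel = γmv, p_class = mv
Ratio = γ = 1/√(1 - 0.703²)
= 1/√(0.505791) = 1.406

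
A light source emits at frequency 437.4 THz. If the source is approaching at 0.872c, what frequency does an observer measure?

β = v/c = 0.872
(1+β)/(1-β) = 1.872/0.128 = 14.625
Doppler factor = √(14.625) = 3.824
f_obs = 437.4 × 3.824 = 1673 THz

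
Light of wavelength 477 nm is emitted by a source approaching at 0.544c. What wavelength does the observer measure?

β = 0.544
Wavelength Doppler factor = √(0.456/1.544) = √(0.2953) = 0.5434
λ_obs = 477 × 0.5434 = 259.2 nm (blueshift)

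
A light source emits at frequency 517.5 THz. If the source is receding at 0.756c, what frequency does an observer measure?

β = v/c = 0.756
(1-β)/(1+β) = 0.244/1.756 = 0.1390
Doppler factor = √(0.1390) = 0.3728
f_obs = 517.5 × 0.3728 = 192.9 THz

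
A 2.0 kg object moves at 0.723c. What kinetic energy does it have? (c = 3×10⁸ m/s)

γ = 1/√(1 - 0.723²) = 1.4475
γ - 1 = 0.4475
KE = (γ-1)mc² = 0.4475 × 2.0 × (3×10⁸)² = 8.055×10¹⁶ J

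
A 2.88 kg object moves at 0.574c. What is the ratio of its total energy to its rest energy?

E = γmc², E₀ = mc²
E/E₀ = γ = 1/√(1 - 0.574²) = 1.221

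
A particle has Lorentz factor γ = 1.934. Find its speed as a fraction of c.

From γ = 1/√(1 - v²/c²):
1/γ² = 1/1.934² = 0.2674
v²/c² = 1 - 0.2674 = 0.7326
v/c = √(0.7326) = 0.8559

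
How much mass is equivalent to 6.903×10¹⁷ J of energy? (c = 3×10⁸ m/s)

From E = mc², we get m = E/c²
c² = (3×10⁸)² = 9×10¹⁶ m²/s²
m = 6.903×10¹⁷ / 9×10¹⁶ = 7.670 kg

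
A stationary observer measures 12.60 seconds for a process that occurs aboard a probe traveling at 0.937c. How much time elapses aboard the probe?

Dilated time Δt = 12.60 seconds
γ = 1/√(1 - 0.937²) = 2.8626
Δt₀ = Δt/γ = 12.60/2.8626 = 4.402 seconds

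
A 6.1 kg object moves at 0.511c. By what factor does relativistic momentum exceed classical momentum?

p_rel = γmv, p_class = mv
Ratio = γ = 1/√(1 - 0.511²) = 1.163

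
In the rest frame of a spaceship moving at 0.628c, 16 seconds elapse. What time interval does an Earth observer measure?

Proper time Δt₀ = 16 seconds
γ = 1/√(1 - 0.628²) = 1.285
Δt = γΔt₀ = 1.285 × 16 = 20.56 seconds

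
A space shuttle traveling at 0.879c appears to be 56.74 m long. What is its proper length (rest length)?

Contracted length L = 56.74 m
γ = 1/√(1 - 0.879²) = 2.097
L₀ = γL = 2.097 × 56.74 = 119.0 m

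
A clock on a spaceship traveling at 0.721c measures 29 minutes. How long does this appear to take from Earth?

Proper time Δt₀ = 29 minutes
γ = 1/√(1 - 0.721²) = 1.443
Δt = γΔt₀ = 1.443 × 29 = 41.85 minutes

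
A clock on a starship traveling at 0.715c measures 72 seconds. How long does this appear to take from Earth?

Proper time Δt₀ = 72 seconds
γ = 1/√(1 - 0.715²) = 1.430
Δt = γΔt₀ = 1.430 × 72 = 103.0 seconds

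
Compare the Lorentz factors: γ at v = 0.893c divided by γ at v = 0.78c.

γ₁ = 1/√(1 - 0.893²) = 2.222
γ₂ = 1/√(1 - 0.78²) = 1.598
γ₁/γ₂ = 2.222/1.598 = 1.390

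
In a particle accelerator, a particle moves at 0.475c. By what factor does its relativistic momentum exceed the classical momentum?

p_rel = γmv, p_class = mv
Ratio = γ = 1/√(1 - 0.475²)
= 1/√(0.774375) = 1.136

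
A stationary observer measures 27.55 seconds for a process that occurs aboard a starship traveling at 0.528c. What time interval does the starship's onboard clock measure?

Dilated time Δt = 27.55 seconds
γ = 1/√(1 - 0.528²) = 1.1775
Δt₀ = Δt/γ = 27.55/1.1775 = 23.40 seconds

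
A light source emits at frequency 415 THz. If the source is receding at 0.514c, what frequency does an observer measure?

β = v/c = 0.514
(1-β)/(1+β) = 0.486/1.514 = 0.3210
Doppler factor = √(0.3210) = 0.5666
f_obs = 415 × 0.5666 = 235.1 THz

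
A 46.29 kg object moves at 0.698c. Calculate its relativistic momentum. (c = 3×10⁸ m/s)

γ = 1/√(1 - 0.698²) = 1.3965
v = 0.698 × 3×10⁸ = 2.094×10⁸ m/s
p = γmv = 1.3965 × 46.29 × 2.094×10⁸ = 1.354×10¹⁰ kg·m/s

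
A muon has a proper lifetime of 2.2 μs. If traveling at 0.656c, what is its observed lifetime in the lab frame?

Proper lifetime τ₀ = 2.2 μs
γ = 1/√(1 - 0.656²) = 1.325
τ = γτ₀ = 1.325 × 2.2 μs = 2.915 μs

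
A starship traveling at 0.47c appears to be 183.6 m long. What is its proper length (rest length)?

Contracted length L = 183.6 m
γ = 1/√(1 - 0.47²) = 1.133
L₀ = γL = 1.133 × 183.6 = 208.0 m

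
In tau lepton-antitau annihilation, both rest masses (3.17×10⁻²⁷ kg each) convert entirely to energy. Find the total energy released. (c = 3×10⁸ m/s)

Both particles have the same rest mass, so total mass = 2m
E = 2m·c² = 2 × 3.17×10⁻²⁷ × (3×10⁸)²
= 2 × 3.17×10⁻²⁷ × 9×10¹⁶
= 5.706×10⁻¹⁰ J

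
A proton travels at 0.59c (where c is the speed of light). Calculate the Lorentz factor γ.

v/c = 0.59, so (v/c)² = 0.3481
1 - (v/c)² = 0.6519
γ = 1/√(0.6519) = 1.239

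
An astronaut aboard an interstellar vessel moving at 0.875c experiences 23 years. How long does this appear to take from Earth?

Proper time Δt₀ = 23 years
γ = 1/√(1 - 0.875²) = 2.0656
Δt = γΔt₀ = 2.0656 × 23 = 47.51 years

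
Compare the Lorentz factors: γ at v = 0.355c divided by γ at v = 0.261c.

γ₁ = 1/√(1 - 0.355²) = 1.070
γ₂ = 1/√(1 - 0.261²) = 1.036
γ₁/γ₂ = 1.070/1.036 = 1.033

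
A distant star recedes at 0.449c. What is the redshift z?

β = 0.449
(1+β)/(1-β) = 1.449/0.551 = 2.630
√(2.630) = 1.6217
z = 1.6217 - 1 = 0.6217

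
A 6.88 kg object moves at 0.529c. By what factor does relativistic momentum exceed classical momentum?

p_rel = γmv, p_class = mv
Ratio = γ = 1/√(1 - 0.529²) = 1.178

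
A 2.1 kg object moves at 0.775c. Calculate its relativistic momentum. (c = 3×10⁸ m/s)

γ = 1/√(1 - 0.775²) = 1.5824
v = 0.775 × 3×10⁸ = 2.325×10⁸ m/s
p = γmv = 1.5824 × 2.1 × 2.325×10⁸ = 7.726×10⁸ kg·m/s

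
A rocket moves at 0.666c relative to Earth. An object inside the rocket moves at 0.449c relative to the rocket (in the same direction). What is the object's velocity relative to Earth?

u = (u' + v)/(1 + u'v/c²)
Numerator: 0.449 + 0.666 = 1.115
Denominator: 1 + 0.299034 = 1.299034
u = 1.115/1.299034 = 0.8583c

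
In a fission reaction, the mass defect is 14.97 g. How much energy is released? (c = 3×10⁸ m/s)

Convert mass defect: Δm = 14.97 g = 0.01497 kg
E = Δm·c² = 0.01497 × (3×10⁸)²
= 0.01497 × 9×10¹⁶ = 1.347×10¹⁵ J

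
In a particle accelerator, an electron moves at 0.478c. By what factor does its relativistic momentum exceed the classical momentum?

p_rel = γmv, p_class = mv
Ratio = γ = 1/√(1 - 0.478²)
= 1/√(0.771516) = 1.138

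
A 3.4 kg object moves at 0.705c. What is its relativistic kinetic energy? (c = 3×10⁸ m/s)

γ = 1/√(1 - 0.705²) = 1.410
γ - 1 = 0.4100
KE = (γ-1)mc² = 0.4100 × 3.4 × (3×10⁸)² = 1.255×10¹⁷ J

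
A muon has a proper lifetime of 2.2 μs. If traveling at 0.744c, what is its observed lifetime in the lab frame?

Proper lifetime τ₀ = 2.2 μs
γ = 1/√(1 - 0.744²) = 1.497
τ = γτ₀ = 1.497 × 2.2 μs = 3.293 μs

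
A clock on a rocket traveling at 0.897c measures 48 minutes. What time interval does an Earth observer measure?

Proper time Δt₀ = 48 minutes
γ = 1/√(1 - 0.897²) = 2.262
Δt = γΔt₀ = 2.262 × 48 = 108.6 minutes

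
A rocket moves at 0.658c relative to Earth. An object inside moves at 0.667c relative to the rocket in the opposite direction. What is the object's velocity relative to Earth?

Object's velocity in rocket frame is u' = -0.667c
u = (u' + v)/(1 + u'v/c²) = (v - 0.667)/(1 - 0.667·v/c²)
Numerator: 0.658 - 0.667 = -0.009
Denominator: 1 - 0.438886 = 0.561114
u = -0.009/0.561114 = -0.01604c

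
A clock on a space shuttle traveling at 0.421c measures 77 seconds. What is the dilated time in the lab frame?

Proper time Δt₀ = 77 seconds
γ = 1/√(1 - 0.421²) = 1.1025
Δt = γΔt₀ = 1.1025 × 77 = 84.89 seconds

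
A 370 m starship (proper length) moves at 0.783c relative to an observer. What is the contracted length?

Proper length L₀ = 370 m
γ = 1/√(1 - 0.783²) = 1.608
L = L₀/γ = 370/1.608 = 230.1 m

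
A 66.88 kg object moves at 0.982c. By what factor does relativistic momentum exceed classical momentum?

p_rel = γmv, p_class = mv
Ratio = γ = 1/√(1 - 0.982²) = 5.294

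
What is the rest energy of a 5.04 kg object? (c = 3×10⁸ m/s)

c² = (3×10⁸)² = 9.000×10¹⁶ m²/s²
E₀ = mc² = 5.04 × 9.000×10¹⁶ = 4.536×10¹⁷ J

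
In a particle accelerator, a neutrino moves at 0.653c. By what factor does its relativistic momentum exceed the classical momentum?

p_rel = γmv, p_class = mv
Ratio = γ = 1/√(1 - 0.653²)
= 1/√(0.573591) = 1.320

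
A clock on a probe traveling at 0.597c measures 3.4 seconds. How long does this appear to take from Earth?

Proper time Δt₀ = 3.4 seconds
γ = 1/√(1 - 0.597²) = 1.2465
Δt = γΔt₀ = 1.2465 × 3.4 = 4.238 seconds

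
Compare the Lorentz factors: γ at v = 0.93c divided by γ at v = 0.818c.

γ₁ = 1/√(1 - 0.93²) = 2.7206
γ₂ = 1/√(1 - 0.818²) = 1.7385
γ₁/γ₂ = 2.7206/1.7385 = 1.565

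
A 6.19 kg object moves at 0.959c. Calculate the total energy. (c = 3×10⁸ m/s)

γ = 1/√(1 - 0.959²) = 3.529
mc² = 6.19 × (3×10⁸)² = 5.571×10¹⁷ J
E = γmc² = 3.529 × 5.571×10¹⁷ = 1.966×10¹⁸ J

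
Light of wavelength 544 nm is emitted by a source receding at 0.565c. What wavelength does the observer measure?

β = 0.565
Wavelength Doppler factor = √(1.565/0.435) = √(3.598) = 1.897
λ_obs = 544 × 1.897 = 1032 nm (redshift)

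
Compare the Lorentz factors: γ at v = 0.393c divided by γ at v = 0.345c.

γ₁ = 1/√(1 - 0.393²) = 1.0875
γ₂ = 1/√(1 - 0.345²) = 1.0654
γ₁/γ₂ = 1.0875/1.0654 = 1.021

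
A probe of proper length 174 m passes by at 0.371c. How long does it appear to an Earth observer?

Proper length L₀ = 174 m
γ = 1/√(1 - 0.371²) = 1.077
L = L₀/γ = 174/1.077 = 161.6 m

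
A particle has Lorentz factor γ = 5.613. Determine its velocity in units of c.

From γ = 1/√(1 - v²/c²):
1/γ² = 1/5.613² = 0.03174
v²/c² = 1 - 0.03174 = 0.9683
v/c = √(0.9683) = 0.9840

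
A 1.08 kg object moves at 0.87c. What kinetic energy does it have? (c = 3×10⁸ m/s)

γ = 1/√(1 - 0.87²) = 2.0282
γ - 1 = 1.0282
KE = (γ-1)mc² = 1.0282 × 1.08 × (3×10⁸)² = 9.994×10¹⁶ J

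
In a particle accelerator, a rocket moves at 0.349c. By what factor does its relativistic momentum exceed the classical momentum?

p_rel = γmv, p_class = mv
Ratio = γ = 1/√(1 - 0.349²)
= 1/√(0.878199) = 1.067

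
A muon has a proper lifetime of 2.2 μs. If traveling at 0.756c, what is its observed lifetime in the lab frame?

Proper lifetime τ₀ = 2.2 μs
γ = 1/√(1 - 0.756²) = 1.5277
τ = γτ₀ = 1.5277 × 2.2 μs = 3.361 μs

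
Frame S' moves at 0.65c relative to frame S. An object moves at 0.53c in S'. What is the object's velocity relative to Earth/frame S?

u = (u' + v)/(1 + u'v/c²)
Numerator: 0.53 + 0.65 = 1.18
Denominator: 1 + 0.3445 = 1.3445
u = 1.18/1.3445 = 0.8776c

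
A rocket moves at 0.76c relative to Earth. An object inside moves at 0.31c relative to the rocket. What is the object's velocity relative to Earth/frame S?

u = (u' + v)/(1 + u'v/c²)
Numerator: 0.31 + 0.76 = 1.07
Denominator: 1 + 0.2356 = 1.2356
u = 1.07/1.2356 = 0.8660c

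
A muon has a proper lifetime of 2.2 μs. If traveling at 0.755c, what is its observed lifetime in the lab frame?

Proper lifetime τ₀ = 2.2 μs
γ = 1/√(1 - 0.755²) = 1.525
τ = γτ₀ = 1.525 × 2.2 μs = 3.355 μs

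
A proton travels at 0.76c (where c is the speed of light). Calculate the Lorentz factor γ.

v/c = 0.76, so (v/c)² = 0.5776
1 - (v/c)² = 0.4224
γ = 1/√(0.4224) = 1.539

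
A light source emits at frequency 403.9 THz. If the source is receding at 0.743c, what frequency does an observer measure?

β = v/c = 0.743
(1-β)/(1+β) = 0.257/1.743 = 0.14745
Doppler factor = √(0.14745) = 0.3840
f_obs = 403.9 × 0.3840 = 155.1 THz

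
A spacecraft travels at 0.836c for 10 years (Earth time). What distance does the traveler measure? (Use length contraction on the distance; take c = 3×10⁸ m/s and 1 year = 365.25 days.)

Earth distance: d = v × t = 0.836c × 10 yr = 7.9146×10¹⁶ m
γ = 1.8224
d' = d/γ = 7.9146×10¹⁶/1.8224 = 4.343×10¹⁶ m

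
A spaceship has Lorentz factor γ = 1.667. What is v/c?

From γ = 1/√(1 - v²/c²):
1/γ² = 1/1.667² = 0.3599
v²/c² = 1 - 0.3599 = 0.6401
v/c = √(0.6401) = 0.8001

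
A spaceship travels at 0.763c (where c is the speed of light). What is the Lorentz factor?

v/c = 0.763, so (v/c)² = 0.582169
1 - (v/c)² = 0.417831
γ = 1/√(0.417831) = 1.547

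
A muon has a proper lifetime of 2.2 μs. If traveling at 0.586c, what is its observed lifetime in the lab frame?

Proper lifetime τ₀ = 2.2 μs
γ = 1/√(1 - 0.586²) = 1.234
τ = γτ₀ = 1.234 × 2.2 μs = 2.715 μs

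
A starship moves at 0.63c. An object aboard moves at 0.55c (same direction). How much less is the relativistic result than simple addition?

Classical: u' + v = 0.55 + 0.63 = 1.18c
Relativistic: u = (0.55 + 0.63)/(1 + 0.3465) = 1.18/1.3465 = 0.8763c
Difference: 1.18 - 0.8763 = 0.3037c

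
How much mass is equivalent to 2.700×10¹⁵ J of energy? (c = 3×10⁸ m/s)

From E = mc², we get m = E/c²
c² = (3×10⁸)² = 9×10¹⁶ m²/s²
m = 2.700×10¹⁵ / 9×10¹⁶ = 0.03000 kg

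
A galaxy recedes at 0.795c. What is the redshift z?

β = 0.795
(1+β)/(1-β) = 1.795/0.205 = 8.756
√(8.756) = 2.959
z = 2.959 - 1 = 1.959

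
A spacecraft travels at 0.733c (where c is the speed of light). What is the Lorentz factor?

v/c = 0.733, so (v/c)² = 0.537289
1 - (v/c)² = 0.462711
γ = 1/√(0.462711) = 1.470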